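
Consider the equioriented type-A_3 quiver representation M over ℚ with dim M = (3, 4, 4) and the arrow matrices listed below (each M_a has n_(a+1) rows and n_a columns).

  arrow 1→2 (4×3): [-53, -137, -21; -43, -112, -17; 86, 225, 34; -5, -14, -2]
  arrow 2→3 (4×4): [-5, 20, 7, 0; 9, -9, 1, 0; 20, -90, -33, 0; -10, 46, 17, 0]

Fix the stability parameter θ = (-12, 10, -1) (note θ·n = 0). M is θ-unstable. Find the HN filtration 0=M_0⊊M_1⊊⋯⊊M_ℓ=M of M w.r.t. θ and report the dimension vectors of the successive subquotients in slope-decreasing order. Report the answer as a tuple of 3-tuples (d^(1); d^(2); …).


Interval decomposition of M: I[1,3]^3, I[2,2], I[3,3].
HN type (ℓ=4): μ^(1)=10; μ^(2)=9/2; μ^(3)=-1; μ^(4)=-12

((0, 1, 0); (0, 3, 3); (0, 0, 1); (3, 0, 0))


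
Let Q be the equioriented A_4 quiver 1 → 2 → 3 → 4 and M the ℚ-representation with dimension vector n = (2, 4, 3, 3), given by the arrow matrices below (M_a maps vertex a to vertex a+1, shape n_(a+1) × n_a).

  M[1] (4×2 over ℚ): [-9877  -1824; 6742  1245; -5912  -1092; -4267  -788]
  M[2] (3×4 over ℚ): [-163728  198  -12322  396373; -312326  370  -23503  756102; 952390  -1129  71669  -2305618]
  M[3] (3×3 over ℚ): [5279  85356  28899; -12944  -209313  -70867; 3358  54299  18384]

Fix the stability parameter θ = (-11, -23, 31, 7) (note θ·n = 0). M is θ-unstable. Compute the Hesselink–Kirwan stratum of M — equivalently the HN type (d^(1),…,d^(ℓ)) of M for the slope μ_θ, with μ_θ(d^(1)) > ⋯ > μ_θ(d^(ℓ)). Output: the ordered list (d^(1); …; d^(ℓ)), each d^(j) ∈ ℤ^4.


Barcode: M ≅ I[1,4]^2, I[2,2], I[2,4]. HN layers by μ_θ (3 steps, strictly decreasing):
  μ^(1)=19; μ^(2)=-17; μ^(3)=-23

((0, 0, 3, 3); (2, 2, 0, 0); (0, 2, 0, 0))


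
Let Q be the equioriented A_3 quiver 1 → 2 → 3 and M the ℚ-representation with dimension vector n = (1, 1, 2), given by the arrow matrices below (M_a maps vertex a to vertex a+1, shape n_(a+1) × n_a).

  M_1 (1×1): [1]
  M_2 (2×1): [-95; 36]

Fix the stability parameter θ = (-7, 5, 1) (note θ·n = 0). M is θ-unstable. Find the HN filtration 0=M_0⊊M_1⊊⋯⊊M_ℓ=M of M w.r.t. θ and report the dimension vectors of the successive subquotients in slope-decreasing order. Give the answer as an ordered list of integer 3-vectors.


Interval decomposition of M: I[1,3], I[3,3].
HN type (ℓ=3): μ^(1)=3; μ^(2)=1; μ^(3)=-7

((0, 1, 1); (0, 0, 1); (1, 0, 0))


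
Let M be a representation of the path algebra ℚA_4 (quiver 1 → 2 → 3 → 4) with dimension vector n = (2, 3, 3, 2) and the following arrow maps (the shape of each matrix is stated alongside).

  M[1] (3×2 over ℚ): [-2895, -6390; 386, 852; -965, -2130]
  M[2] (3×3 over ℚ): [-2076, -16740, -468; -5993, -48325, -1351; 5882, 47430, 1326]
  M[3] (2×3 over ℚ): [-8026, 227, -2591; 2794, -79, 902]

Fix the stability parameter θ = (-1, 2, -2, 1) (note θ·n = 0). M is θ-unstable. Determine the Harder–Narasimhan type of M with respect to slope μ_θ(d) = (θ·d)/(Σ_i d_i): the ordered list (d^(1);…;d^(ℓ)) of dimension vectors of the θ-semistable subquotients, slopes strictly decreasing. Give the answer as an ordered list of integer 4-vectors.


Via rank(M_{q-1}∘⋯∘M_p): M ≅ I[1,1], I[1,2], I[2,4]^2, I[3,3].
μ_θ-semistable layers: μ^(1)=2; μ^(2)=1; μ^(3)=0; μ^(4)=-1; μ^(5)=-2

((0, 1, 0, 0); (0, 0, 0, 2); (0, 2, 2, 0); (2, 0, 0, 0); (0, 0, 1, 0))


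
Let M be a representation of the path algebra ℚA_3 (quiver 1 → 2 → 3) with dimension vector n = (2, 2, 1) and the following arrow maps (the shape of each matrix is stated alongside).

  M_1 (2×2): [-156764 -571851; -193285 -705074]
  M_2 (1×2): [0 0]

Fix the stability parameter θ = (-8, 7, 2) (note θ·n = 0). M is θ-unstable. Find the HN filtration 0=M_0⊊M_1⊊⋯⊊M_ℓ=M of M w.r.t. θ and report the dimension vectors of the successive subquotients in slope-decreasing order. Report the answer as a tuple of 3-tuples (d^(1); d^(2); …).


Via rank(M_{q-1}∘⋯∘M_p): M ≅ I[1,2]^2, I[3,3].
μ_θ-semistable layers: μ^(1)=7; μ^(2)=2; μ^(3)=-8

((0, 2, 0); (0, 0, 1); (2, 0, 0))


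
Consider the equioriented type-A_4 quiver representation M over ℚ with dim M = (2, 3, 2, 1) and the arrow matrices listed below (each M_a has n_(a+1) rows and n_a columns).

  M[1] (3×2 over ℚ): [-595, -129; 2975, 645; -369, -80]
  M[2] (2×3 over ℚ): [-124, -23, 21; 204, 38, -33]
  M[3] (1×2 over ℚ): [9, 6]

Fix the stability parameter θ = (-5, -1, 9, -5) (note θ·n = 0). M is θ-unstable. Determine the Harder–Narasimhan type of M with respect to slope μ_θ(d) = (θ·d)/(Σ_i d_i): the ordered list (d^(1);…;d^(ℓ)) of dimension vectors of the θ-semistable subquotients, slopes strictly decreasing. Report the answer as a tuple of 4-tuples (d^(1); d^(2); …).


Interval decomposition of M: I[1,3], I[1,4], I[2,2].
HN type (ℓ=4): μ^(1)=9; μ^(2)=2; μ^(3)=-1; μ^(4)=-5

((0, 0, 1, 0); (0, 0, 1, 1); (0, 3, 0, 0); (2, 0, 0, 0))


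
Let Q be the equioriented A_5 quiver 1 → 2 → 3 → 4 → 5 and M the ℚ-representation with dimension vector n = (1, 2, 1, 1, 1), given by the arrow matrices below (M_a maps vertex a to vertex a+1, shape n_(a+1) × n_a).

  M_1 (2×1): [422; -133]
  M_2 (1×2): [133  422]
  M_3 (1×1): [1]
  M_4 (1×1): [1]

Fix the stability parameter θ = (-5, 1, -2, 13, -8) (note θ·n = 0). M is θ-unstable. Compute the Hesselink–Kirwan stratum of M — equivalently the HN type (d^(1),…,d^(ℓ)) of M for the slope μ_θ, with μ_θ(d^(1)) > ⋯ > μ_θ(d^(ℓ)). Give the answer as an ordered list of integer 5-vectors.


Via rank(M_{q-1}∘⋯∘M_p): M ≅ I[1,2], I[2,5].
μ_θ-semistable layers: μ^(1)=5/2; μ^(2)=1; μ^(3)=-1/2; μ^(4)=-5

((0, 0, 0, 1, 1); (0, 1, 0, 0, 0); (0, 1, 1, 0, 0); (1, 0, 0, 0, 0))


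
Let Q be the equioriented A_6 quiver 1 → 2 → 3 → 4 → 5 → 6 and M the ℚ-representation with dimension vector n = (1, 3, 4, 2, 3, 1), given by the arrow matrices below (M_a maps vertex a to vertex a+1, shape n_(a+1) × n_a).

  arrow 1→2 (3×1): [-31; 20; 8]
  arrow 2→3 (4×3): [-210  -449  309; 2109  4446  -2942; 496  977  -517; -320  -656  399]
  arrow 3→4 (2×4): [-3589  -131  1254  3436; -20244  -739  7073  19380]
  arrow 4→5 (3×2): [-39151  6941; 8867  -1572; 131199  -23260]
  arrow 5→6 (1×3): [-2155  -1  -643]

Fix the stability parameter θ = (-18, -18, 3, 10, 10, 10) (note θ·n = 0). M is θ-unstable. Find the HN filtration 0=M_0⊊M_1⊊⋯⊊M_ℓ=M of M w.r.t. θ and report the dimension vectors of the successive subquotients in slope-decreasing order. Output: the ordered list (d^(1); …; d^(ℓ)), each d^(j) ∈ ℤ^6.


Via rank(M_{q-1}∘⋯∘M_p): M ≅ I[1,6], I[2,3], I[2,5], I[3,3], I[5,5].
μ_θ-semistable layers: μ^(1)=10; μ^(2)=3; μ^(3)=-18

((0, 0, 0, 2, 3, 1); (0, 0, 4, 0, 0, 0); (1, 3, 0, 0, 0, 0))


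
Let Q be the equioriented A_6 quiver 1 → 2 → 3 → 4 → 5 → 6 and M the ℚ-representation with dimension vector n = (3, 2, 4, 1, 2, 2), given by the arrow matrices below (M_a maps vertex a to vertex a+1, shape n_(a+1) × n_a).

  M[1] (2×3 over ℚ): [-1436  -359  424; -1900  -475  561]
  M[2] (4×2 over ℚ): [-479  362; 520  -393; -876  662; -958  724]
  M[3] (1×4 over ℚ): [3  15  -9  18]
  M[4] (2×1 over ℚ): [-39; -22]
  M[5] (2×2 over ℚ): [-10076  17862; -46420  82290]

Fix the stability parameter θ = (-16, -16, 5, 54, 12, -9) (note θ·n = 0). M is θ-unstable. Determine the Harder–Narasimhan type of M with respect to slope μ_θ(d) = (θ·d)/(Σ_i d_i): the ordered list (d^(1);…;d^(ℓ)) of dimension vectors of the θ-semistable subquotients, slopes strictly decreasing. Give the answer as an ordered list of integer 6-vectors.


Interval decomposition of M: I[1,1], I[1,3], I[1,5], I[3,3]^2, I[5,6], I[6,6].
HN type (ℓ=5): μ^(1)=33; μ^(2)=5; μ^(3)=3/2; μ^(4)=-9; μ^(5)=-16

((0, 0, 0, 1, 1, 0); (0, 0, 4, 0, 0, 0); (0, 0, 0, 0, 1, 1); (0, 0, 0, 0, 0, 1); (3, 2, 0, 0, 0, 0))


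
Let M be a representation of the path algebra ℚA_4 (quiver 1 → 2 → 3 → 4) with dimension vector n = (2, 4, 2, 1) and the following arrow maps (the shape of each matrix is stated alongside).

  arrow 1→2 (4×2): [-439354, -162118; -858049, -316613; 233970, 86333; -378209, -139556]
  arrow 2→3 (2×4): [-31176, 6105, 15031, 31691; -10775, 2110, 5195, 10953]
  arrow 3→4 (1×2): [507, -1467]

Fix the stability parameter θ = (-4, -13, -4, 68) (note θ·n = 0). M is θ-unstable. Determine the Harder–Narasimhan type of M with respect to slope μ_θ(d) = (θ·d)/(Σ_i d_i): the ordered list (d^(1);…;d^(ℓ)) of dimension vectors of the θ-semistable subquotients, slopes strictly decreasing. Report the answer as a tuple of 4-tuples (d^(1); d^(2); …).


Via rank(M_{q-1}∘⋯∘M_p): M ≅ I[1,3], I[1,4], I[2,2]^2.
μ_θ-semistable layers: μ^(1)=68; μ^(2)=-4; μ^(3)=-17/2; μ^(4)=-13

((0, 0, 0, 1); (0, 0, 2, 0); (2, 2, 0, 0); (0, 2, 0, 0))


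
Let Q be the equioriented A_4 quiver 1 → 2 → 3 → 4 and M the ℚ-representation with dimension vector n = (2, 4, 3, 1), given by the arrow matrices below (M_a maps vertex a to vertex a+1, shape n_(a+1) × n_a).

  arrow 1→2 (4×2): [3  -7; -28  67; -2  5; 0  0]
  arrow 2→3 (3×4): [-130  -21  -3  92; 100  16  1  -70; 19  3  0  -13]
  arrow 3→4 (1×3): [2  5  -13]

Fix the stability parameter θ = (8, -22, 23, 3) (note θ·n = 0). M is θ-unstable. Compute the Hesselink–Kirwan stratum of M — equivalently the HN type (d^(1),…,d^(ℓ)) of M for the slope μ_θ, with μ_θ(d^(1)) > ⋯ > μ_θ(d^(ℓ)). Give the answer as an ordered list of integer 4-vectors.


Interval decomposition of M: I[1,3], I[1,4], I[2,2], I[2,3].
HN type (ℓ=4): μ^(1)=23; μ^(2)=13; μ^(3)=-7; μ^(4)=-22

((0, 0, 2, 0); (0, 0, 1, 1); (2, 2, 0, 0); (0, 2, 0, 0))


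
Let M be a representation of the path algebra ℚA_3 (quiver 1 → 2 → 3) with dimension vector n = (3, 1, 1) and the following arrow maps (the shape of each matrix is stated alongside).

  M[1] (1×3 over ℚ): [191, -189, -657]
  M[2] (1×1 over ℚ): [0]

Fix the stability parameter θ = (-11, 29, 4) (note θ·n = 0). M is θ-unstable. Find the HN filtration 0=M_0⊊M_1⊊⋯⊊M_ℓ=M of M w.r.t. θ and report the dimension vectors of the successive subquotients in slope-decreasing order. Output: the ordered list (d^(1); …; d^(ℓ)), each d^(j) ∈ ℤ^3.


Interval decomposition of M: I[1,1]^2, I[1,2], I[3,3].
HN type (ℓ=3): μ^(1)=29; μ^(2)=4; μ^(3)=-11

((0, 1, 0); (0, 0, 1); (3, 0, 0))


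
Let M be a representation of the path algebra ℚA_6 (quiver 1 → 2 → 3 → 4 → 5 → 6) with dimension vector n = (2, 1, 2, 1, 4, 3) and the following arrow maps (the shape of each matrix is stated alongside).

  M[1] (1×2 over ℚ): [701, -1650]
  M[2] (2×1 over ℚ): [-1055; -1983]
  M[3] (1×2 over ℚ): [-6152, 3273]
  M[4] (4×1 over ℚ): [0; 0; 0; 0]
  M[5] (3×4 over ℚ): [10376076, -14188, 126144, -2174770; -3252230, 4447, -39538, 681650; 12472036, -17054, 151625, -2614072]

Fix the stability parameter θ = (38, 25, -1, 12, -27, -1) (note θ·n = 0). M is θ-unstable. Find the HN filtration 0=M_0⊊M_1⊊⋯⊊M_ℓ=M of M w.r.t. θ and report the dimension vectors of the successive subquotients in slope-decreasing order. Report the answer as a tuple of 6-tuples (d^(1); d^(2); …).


Via rank(M_{q-1}∘⋯∘M_p): M ≅ I[1,1], I[1,4], I[3,3], I[5,5], I[5,6]^3.
μ_θ-semistable layers: μ^(1)=38; μ^(2)=37/2; μ^(3)=-1; μ^(4)=-27

((1, 0, 0, 0, 0, 0); (1, 1, 1, 1, 0, 0); (0, 0, 1, 0, 0, 3); (0, 0, 0, 0, 4, 0))


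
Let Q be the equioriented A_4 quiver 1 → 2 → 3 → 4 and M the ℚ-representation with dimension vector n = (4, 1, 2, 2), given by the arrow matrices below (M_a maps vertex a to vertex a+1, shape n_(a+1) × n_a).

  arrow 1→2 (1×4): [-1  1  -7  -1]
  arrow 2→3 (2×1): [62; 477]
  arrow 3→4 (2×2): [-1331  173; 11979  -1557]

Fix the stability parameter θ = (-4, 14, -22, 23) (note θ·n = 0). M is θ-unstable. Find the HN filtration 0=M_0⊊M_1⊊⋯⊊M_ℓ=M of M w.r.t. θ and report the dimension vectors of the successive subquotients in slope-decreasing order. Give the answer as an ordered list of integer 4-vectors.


Interval decomposition of M: I[1,1]^3, I[1,4], I[3,3], I[4,4].
HN type (ℓ=3): μ^(1)=23; μ^(2)=-4; μ^(3)=-22

((0, 0, 0, 2); (4, 1, 1, 0); (0, 0, 1, 0))


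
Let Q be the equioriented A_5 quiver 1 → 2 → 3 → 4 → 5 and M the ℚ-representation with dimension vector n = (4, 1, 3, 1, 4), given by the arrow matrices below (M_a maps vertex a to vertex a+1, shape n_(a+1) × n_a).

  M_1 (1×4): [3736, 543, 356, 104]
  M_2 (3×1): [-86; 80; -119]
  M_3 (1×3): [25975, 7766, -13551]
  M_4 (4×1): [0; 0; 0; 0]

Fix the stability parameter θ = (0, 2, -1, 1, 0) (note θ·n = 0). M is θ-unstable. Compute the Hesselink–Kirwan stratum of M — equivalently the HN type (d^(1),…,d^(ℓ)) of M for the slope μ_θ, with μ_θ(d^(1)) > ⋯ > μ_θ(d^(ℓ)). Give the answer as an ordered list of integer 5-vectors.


Via rank(M_{q-1}∘⋯∘M_p): M ≅ I[1,1]^3, I[1,4], I[3,3]^2, I[5,5]^4.
μ_θ-semistable layers: μ^(1)=1; μ^(2)=1/2; μ^(3)=0; μ^(4)=-1

((0, 0, 0, 1, 0); (0, 1, 1, 0, 0); (4, 0, 0, 0, 4); (0, 0, 2, 0, 0))


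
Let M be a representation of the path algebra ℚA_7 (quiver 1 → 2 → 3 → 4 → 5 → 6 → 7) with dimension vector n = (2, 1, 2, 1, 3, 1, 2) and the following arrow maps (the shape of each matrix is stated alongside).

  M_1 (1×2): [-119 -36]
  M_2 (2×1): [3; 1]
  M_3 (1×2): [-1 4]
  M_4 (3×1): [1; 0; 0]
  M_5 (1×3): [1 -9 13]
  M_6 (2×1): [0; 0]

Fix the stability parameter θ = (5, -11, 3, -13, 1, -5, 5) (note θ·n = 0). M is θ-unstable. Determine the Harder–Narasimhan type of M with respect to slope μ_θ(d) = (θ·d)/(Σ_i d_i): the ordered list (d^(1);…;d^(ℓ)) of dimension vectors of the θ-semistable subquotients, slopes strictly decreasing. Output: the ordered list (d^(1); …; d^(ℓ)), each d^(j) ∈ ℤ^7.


Interval decomposition of M: I[1,1], I[1,6], I[3,3], I[5,5]^2, I[7,7]^2.
HN type (ℓ=5): μ^(1)=5; μ^(2)=3; μ^(3)=1; μ^(4)=-2; μ^(5)=-4

((1, 0, 0, 0, 0, 0, 2); (0, 0, 1, 0, 0, 0, 0); (0, 0, 0, 0, 2, 0, 0); (0, 0, 0, 0, 1, 1, 0); (1, 1, 1, 1, 0, 0, 0))


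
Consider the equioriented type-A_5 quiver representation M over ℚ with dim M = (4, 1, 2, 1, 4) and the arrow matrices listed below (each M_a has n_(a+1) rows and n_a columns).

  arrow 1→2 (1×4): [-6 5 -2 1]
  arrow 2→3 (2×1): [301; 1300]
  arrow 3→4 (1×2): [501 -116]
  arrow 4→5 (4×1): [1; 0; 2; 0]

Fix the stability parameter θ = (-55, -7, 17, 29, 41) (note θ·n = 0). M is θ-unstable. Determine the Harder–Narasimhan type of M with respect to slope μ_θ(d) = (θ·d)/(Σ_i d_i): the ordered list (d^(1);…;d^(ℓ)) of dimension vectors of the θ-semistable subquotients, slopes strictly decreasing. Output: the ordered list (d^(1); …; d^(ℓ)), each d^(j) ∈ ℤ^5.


Via rank(M_{q-1}∘⋯∘M_p): M ≅ I[1,1]^3, I[1,5], I[3,3], I[5,5]^3.
μ_θ-semistable layers: μ^(1)=41; μ^(2)=29; μ^(3)=17; μ^(4)=-7; μ^(5)=-55

((0, 0, 0, 0, 4); (0, 0, 0, 1, 0); (0, 0, 2, 0, 0); (0, 1, 0, 0, 0); (4, 0, 0, 0, 0))


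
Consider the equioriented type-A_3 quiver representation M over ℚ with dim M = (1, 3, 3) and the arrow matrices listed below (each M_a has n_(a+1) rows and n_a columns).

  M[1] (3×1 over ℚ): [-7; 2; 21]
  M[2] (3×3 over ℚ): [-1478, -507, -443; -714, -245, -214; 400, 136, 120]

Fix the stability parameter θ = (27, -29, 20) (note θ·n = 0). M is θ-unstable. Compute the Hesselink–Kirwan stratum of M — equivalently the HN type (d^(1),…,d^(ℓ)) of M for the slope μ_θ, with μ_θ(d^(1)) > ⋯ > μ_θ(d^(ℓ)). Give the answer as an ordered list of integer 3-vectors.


Via rank(M_{q-1}∘⋯∘M_p): M ≅ I[1,3], I[2,2], I[2,3], I[3,3].
μ_θ-semistable layers: μ^(1)=20; μ^(2)=-1; μ^(3)=-29

((0, 0, 3); (1, 1, 0); (0, 2, 0))


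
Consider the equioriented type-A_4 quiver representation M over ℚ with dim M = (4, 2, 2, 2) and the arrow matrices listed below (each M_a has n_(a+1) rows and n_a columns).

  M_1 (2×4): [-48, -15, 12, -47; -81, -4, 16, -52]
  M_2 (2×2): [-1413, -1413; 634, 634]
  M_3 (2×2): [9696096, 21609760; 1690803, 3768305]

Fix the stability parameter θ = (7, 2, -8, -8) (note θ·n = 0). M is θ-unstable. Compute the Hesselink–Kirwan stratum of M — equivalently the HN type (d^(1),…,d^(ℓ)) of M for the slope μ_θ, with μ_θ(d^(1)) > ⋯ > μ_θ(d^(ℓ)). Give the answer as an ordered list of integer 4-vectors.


Barcode: M ≅ I[1,1]^2, I[1,2], I[1,4], I[3,3], I[4,4]. HN layers by μ_θ (4 steps, strictly decreasing):
  μ^(1)=7; μ^(2)=9/2; μ^(3)=-7/4; μ^(4)=-8

((2, 0, 0, 0); (1, 1, 0, 0); (1, 1, 1, 1); (0, 0, 1, 1))


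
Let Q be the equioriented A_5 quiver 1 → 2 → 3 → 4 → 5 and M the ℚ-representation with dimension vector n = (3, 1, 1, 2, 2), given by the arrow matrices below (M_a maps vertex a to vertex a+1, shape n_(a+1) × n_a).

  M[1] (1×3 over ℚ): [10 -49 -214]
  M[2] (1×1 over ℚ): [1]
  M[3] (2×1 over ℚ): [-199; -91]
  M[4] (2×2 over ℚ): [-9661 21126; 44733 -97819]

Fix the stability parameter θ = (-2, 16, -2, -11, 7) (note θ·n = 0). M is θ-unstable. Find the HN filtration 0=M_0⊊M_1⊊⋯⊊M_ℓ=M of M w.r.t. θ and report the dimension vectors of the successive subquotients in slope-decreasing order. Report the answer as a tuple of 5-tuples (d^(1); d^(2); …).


Barcode: M ≅ I[1,1]^2, I[1,5], I[4,5]. HN layers by μ_θ (4 steps, strictly decreasing):
  μ^(1)=7; μ^(2)=1; μ^(3)=-2; μ^(4)=-11

((0, 0, 0, 0, 2); (0, 1, 1, 1, 0); (3, 0, 0, 0, 0); (0, 0, 0, 1, 0))


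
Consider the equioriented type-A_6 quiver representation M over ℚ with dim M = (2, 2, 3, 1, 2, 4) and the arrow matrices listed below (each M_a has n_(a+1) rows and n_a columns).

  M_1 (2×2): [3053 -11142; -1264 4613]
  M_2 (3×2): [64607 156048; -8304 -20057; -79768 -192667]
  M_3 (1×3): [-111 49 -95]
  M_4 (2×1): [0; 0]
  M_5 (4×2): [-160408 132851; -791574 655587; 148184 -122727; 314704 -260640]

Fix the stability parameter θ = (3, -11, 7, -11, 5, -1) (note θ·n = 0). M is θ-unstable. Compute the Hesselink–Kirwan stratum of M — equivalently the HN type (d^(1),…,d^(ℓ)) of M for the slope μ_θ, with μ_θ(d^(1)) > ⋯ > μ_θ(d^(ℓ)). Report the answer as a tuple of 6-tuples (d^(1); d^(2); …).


Barcode: M ≅ I[1,3], I[1,4], I[3,3], I[5,6]^2, I[6,6]^2. HN layers by μ_θ (5 steps, strictly decreasing):
  μ^(1)=7; μ^(2)=2; μ^(3)=-1; μ^(4)=-2; μ^(5)=-4

((0, 0, 2, 0, 0, 0); (0, 0, 0, 0, 2, 2); (0, 0, 0, 0, 0, 2); (0, 0, 1, 1, 0, 0); (2, 2, 0, 0, 0, 0))


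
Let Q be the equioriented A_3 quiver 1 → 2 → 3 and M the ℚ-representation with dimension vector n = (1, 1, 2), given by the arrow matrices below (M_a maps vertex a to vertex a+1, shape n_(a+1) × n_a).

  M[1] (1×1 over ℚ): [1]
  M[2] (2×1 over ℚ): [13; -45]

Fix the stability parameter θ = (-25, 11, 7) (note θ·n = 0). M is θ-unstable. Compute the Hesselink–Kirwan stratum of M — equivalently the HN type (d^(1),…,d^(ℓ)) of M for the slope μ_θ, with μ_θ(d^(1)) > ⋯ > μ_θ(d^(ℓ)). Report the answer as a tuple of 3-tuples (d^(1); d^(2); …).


Interval decomposition of M: I[1,3], I[3,3].
HN type (ℓ=3): μ^(1)=9; μ^(2)=7; μ^(3)=-25

((0, 1, 1); (0, 0, 1); (1, 0, 0))


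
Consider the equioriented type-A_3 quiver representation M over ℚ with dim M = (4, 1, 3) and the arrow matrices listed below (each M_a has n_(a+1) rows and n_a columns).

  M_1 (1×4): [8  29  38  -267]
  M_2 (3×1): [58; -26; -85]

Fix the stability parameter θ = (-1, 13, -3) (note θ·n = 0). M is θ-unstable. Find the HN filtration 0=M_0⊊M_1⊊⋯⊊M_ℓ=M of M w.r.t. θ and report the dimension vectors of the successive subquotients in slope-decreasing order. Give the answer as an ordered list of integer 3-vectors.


Interval decomposition of M: I[1,1]^3, I[1,3], I[3,3]^2.
HN type (ℓ=3): μ^(1)=5; μ^(2)=-1; μ^(3)=-3

((0, 1, 1); (4, 0, 0); (0, 0, 2))


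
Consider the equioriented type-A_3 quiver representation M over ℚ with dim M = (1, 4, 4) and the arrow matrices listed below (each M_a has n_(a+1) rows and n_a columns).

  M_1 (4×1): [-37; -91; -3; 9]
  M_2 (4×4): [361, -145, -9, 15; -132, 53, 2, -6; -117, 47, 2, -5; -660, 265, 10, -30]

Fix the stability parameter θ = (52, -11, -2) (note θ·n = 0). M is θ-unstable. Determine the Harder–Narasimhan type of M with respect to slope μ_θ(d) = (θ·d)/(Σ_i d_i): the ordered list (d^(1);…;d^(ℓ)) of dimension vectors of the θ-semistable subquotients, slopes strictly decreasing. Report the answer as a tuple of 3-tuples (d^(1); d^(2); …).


Barcode: M ≅ I[1,3], I[2,2], I[2,3]^2, I[3,3]. HN layers by μ_θ (3 steps, strictly decreasing):
  μ^(1)=13; μ^(2)=-2; μ^(3)=-11

((1, 1, 1); (0, 0, 3); (0, 3, 0))


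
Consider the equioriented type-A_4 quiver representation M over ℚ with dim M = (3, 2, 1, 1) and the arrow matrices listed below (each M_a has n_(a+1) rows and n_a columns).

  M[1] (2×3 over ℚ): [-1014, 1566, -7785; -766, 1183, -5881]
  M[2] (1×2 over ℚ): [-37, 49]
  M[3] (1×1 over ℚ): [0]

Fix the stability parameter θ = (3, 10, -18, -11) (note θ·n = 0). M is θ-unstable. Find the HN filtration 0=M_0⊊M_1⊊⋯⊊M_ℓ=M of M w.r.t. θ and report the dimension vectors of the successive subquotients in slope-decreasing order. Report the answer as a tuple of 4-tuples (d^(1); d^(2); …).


Interval decomposition of M: I[1,1], I[1,2], I[1,3], I[4,4].
HN type (ℓ=4): μ^(1)=10; μ^(2)=3; μ^(3)=-5/3; μ^(4)=-11

((0, 1, 0, 0); (2, 0, 0, 0); (1, 1, 1, 0); (0, 0, 0, 1))


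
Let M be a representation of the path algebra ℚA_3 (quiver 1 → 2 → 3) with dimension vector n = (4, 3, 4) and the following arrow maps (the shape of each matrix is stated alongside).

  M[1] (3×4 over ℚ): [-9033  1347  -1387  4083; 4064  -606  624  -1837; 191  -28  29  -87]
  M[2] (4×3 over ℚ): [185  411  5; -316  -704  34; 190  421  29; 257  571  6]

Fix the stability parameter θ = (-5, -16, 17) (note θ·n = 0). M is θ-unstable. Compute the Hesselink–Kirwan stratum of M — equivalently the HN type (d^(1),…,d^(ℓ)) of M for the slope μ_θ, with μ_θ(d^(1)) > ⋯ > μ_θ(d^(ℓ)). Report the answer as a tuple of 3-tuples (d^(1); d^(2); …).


Interval decomposition of M: I[1,1], I[1,3]^3, I[3,3].
HN type (ℓ=3): μ^(1)=17; μ^(2)=-5; μ^(3)=-21/2

((0, 0, 4); (1, 0, 0); (3, 3, 0))


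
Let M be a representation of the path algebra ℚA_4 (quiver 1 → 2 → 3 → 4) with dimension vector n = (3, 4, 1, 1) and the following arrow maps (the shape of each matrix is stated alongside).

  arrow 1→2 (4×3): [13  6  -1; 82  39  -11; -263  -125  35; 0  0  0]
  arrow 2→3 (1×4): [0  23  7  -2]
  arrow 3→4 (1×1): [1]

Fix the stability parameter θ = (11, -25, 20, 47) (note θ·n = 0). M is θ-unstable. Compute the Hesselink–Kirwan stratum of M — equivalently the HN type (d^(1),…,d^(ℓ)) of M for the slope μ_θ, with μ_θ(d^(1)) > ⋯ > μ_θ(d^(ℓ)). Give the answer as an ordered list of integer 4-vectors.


Barcode: M ≅ I[1,2]^2, I[1,4], I[2,2]. HN layers by μ_θ (4 steps, strictly decreasing):
  μ^(1)=47; μ^(2)=20; μ^(3)=-7; μ^(4)=-25

((0, 0, 0, 1); (0, 0, 1, 0); (3, 3, 0, 0); (0, 1, 0, 0))


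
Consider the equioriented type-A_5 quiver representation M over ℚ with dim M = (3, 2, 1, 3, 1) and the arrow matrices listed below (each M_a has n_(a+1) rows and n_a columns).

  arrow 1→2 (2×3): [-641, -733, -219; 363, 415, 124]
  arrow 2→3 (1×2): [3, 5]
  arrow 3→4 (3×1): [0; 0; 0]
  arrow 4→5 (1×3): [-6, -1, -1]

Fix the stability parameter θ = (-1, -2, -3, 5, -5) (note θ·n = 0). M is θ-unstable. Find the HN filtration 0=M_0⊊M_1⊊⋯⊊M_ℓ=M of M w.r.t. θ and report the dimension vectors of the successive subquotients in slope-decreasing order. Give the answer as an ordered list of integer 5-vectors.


Interval decomposition of M: I[1,1], I[1,2], I[1,3], I[4,4]^2, I[4,5].
HN type (ℓ=5): μ^(1)=5; μ^(2)=0; μ^(3)=-1; μ^(4)=-3/2; μ^(5)=-2

((0, 0, 0, 2, 0); (0, 0, 0, 1, 1); (1, 0, 0, 0, 0); (1, 1, 0, 0, 0); (1, 1, 1, 0, 0))


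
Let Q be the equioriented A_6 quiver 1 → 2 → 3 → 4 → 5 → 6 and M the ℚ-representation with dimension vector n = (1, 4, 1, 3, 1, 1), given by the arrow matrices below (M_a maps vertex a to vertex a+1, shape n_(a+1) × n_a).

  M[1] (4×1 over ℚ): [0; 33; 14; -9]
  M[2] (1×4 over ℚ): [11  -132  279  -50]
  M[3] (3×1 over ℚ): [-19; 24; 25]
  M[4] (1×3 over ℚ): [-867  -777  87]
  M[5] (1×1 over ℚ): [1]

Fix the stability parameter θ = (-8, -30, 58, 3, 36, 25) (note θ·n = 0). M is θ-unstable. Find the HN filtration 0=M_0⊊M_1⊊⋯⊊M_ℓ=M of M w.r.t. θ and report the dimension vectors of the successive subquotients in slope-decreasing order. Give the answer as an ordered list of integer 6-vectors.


Via rank(M_{q-1}∘⋯∘M_p): M ≅ I[1,2], I[2,2]^2, I[2,4], I[4,4], I[4,6].
μ_θ-semistable layers: μ^(1)=61/2; μ^(2)=3; μ^(3)=-19; μ^(4)=-30

((0, 0, 1, 1, 1, 1); (0, 0, 0, 2, 0, 0); (1, 1, 0, 0, 0, 0); (0, 3, 0, 0, 0, 0))


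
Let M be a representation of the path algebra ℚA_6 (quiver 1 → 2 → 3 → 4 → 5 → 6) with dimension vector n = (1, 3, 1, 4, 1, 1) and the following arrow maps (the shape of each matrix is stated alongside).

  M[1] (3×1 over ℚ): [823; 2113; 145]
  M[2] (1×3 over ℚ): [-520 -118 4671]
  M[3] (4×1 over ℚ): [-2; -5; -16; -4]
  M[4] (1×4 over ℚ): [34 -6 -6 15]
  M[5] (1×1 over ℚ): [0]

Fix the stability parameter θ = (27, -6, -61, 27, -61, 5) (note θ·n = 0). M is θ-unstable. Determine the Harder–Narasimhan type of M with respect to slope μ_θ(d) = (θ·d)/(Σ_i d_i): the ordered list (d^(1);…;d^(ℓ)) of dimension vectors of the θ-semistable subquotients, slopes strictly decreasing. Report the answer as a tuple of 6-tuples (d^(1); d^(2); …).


Barcode: M ≅ I[1,5], I[2,2]^2, I[4,4]^3, I[6,6]. HN layers by μ_θ (4 steps, strictly decreasing):
  μ^(1)=27; μ^(2)=5; μ^(3)=-6; μ^(4)=-74/5

((0, 0, 0, 3, 0, 0); (0, 0, 0, 0, 0, 1); (0, 2, 0, 0, 0, 0); (1, 1, 1, 1, 1, 0))


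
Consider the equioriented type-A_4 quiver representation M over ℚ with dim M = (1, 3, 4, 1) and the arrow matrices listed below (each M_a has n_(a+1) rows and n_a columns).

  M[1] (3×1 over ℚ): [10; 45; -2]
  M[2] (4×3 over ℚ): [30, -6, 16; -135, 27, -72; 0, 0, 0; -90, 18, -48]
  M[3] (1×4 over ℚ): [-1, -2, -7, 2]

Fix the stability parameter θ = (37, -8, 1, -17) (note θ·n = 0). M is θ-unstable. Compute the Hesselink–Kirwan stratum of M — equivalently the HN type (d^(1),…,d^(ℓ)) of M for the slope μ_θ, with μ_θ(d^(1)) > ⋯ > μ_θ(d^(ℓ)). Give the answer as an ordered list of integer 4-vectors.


Via rank(M_{q-1}∘⋯∘M_p): M ≅ I[1,4], I[2,2]^2, I[3,3]^3.
μ_θ-semistable layers: μ^(1)=13/4; μ^(2)=1; μ^(3)=-8

((1, 1, 1, 1); (0, 0, 3, 0); (0, 2, 0, 0))


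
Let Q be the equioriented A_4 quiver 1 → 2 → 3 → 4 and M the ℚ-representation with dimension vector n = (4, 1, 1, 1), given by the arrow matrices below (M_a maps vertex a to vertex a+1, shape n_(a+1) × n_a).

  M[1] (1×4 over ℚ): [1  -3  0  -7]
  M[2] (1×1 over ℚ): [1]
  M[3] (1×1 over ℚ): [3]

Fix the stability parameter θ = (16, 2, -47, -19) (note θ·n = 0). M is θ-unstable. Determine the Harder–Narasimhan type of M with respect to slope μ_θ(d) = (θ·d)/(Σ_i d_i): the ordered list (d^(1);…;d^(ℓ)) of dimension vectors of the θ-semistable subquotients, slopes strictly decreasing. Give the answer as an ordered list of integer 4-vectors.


Via rank(M_{q-1}∘⋯∘M_p): M ≅ I[1,1]^3, I[1,4].
μ_θ-semistable layers: μ^(1)=16; μ^(2)=-12

((3, 0, 0, 0); (1, 1, 1, 1))


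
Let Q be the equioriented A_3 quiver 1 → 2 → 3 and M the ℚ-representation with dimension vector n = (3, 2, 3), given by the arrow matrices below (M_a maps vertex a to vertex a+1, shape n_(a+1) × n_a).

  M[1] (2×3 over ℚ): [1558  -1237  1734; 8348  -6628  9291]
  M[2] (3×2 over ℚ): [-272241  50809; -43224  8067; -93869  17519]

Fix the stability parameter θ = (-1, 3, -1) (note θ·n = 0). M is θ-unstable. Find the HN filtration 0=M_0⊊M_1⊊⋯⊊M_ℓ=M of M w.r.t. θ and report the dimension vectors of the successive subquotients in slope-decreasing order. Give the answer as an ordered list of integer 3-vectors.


Via rank(M_{q-1}∘⋯∘M_p): M ≅ I[1,1], I[1,3]^2, I[3,3].
μ_θ-semistable layers: μ^(1)=1; μ^(2)=-1

((0, 2, 2); (3, 0, 1))


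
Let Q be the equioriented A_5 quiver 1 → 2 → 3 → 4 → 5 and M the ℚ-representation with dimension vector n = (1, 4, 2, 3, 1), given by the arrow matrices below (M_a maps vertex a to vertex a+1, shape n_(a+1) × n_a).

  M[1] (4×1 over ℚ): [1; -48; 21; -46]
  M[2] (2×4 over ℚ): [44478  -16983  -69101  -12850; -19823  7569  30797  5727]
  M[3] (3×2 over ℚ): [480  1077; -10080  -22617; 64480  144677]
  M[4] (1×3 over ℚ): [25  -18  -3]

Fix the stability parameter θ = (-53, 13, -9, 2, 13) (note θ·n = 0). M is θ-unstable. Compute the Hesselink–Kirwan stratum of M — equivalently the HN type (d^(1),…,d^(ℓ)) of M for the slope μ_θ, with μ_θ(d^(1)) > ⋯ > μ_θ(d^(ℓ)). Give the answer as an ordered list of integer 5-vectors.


Interval decomposition of M: I[1,3], I[2,2]^2, I[2,4], I[4,4], I[4,5].
HN type (ℓ=3): μ^(1)=13; μ^(2)=2; μ^(3)=-53

((0, 2, 0, 0, 1); (0, 2, 2, 3, 0); (1, 0, 0, 0, 0))


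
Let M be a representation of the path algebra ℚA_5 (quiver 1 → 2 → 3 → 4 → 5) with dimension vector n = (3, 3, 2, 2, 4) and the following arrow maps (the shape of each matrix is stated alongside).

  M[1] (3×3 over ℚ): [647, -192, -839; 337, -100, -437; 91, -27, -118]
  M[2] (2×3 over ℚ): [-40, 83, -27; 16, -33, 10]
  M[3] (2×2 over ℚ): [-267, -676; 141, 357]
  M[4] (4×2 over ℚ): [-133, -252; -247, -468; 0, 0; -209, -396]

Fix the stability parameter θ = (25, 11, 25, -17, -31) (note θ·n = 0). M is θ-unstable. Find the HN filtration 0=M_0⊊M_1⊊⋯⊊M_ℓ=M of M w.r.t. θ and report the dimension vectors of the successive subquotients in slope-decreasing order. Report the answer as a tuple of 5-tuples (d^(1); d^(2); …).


Barcode: M ≅ I[1,1], I[1,4], I[1,5], I[2,2], I[5,5]^3. HN layers by μ_θ (4 steps, strictly decreasing):
  μ^(1)=25; μ^(2)=11; μ^(3)=13/5; μ^(4)=-31

((1, 0, 0, 0, 0); (1, 2, 1, 1, 0); (1, 1, 1, 1, 1); (0, 0, 0, 0, 3))


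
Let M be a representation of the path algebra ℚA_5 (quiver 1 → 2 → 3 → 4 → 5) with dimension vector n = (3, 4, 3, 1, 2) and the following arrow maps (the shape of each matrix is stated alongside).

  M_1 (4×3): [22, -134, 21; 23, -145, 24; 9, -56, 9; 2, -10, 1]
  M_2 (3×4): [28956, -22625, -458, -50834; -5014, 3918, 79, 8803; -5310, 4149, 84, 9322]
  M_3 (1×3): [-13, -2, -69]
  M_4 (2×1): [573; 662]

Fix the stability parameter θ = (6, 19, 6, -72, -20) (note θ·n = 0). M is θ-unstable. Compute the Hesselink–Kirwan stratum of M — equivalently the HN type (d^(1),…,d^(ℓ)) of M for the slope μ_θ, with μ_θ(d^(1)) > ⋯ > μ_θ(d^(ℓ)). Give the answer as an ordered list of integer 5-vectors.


Barcode: M ≅ I[1,2], I[1,3]^2, I[2,5], I[5,5]. HN layers by μ_θ (5 steps, strictly decreasing):
  μ^(1)=19; μ^(2)=25/2; μ^(3)=6; μ^(4)=-67/4; μ^(5)=-20

((0, 1, 0, 0, 0); (0, 2, 2, 0, 0); (3, 0, 0, 0, 0); (0, 1, 1, 1, 1); (0, 0, 0, 0, 1))


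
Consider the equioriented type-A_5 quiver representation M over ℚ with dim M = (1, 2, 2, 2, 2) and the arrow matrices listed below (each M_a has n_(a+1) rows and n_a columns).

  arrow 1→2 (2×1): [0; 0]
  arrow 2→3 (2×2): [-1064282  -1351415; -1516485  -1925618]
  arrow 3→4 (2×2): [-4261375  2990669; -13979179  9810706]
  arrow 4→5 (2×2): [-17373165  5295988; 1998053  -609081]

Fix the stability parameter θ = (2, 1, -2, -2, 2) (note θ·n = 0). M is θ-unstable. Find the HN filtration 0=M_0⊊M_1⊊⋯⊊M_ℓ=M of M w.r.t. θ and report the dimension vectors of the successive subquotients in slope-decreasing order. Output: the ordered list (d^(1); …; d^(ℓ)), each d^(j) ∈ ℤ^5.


Interval decomposition of M: I[1,1], I[2,5]^2.
HN type (ℓ=2): μ^(1)=2; μ^(2)=-1

((1, 0, 0, 0, 2); (0, 2, 2, 2, 0))


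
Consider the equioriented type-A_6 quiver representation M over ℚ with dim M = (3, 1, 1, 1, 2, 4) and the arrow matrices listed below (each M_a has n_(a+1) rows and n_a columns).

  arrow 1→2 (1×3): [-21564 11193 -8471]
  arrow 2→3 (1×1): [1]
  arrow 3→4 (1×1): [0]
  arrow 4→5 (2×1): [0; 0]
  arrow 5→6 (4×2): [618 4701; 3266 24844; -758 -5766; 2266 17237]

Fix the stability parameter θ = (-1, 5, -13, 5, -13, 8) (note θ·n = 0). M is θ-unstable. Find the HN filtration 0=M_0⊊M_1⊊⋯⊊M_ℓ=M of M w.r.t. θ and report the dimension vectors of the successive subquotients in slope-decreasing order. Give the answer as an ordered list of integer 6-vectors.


Barcode: M ≅ I[1,1]^2, I[1,3], I[4,4], I[5,6]^2, I[6,6]^2. HN layers by μ_θ (5 steps, strictly decreasing):
  μ^(1)=8; μ^(2)=5; μ^(3)=-1; μ^(4)=-3; μ^(5)=-13

((0, 0, 0, 0, 0, 4); (0, 0, 0, 1, 0, 0); (2, 0, 0, 0, 0, 0); (1, 1, 1, 0, 0, 0); (0, 0, 0, 0, 2, 0))


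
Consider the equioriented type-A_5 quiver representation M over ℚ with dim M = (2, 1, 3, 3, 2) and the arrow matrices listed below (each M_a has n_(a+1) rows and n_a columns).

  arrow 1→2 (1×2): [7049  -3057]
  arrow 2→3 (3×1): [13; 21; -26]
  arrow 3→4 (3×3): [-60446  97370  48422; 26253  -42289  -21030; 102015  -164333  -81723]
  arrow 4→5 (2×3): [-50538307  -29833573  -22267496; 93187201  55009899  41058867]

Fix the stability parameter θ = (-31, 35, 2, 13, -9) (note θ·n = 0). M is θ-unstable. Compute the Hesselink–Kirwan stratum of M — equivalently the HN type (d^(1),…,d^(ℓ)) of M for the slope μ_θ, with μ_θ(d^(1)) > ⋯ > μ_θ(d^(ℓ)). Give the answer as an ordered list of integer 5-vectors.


Barcode: M ≅ I[1,1], I[1,3], I[3,5]^2, I[4,4]. HN layers by μ_θ (4 steps, strictly decreasing):
  μ^(1)=37/2; μ^(2)=13; μ^(3)=2; μ^(4)=-31

((0, 1, 1, 0, 0); (0, 0, 0, 1, 0); (0, 0, 2, 2, 2); (2, 0, 0, 0, 0))


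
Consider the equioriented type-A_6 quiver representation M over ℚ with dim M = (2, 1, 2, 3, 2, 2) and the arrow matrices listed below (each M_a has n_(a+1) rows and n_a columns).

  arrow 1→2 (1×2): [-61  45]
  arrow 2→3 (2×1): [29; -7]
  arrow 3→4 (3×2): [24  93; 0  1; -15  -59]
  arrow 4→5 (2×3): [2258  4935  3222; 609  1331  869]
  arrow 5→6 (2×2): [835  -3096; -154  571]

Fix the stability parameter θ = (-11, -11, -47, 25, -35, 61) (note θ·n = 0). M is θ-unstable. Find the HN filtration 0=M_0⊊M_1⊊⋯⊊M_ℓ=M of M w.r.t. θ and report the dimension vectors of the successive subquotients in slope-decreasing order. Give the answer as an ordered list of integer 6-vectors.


Barcode: M ≅ I[1,1], I[1,6], I[3,6], I[4,4]. HN layers by μ_θ (6 steps, strictly decreasing):
  μ^(1)=61; μ^(2)=25; μ^(3)=-5; μ^(4)=-11; μ^(5)=-23; μ^(6)=-47

((0, 0, 0, 0, 0, 2); (0, 0, 0, 1, 0, 0); (0, 0, 0, 2, 2, 0); (1, 0, 0, 0, 0, 0); (1, 1, 1, 0, 0, 0); (0, 0, 1, 0, 0, 0))


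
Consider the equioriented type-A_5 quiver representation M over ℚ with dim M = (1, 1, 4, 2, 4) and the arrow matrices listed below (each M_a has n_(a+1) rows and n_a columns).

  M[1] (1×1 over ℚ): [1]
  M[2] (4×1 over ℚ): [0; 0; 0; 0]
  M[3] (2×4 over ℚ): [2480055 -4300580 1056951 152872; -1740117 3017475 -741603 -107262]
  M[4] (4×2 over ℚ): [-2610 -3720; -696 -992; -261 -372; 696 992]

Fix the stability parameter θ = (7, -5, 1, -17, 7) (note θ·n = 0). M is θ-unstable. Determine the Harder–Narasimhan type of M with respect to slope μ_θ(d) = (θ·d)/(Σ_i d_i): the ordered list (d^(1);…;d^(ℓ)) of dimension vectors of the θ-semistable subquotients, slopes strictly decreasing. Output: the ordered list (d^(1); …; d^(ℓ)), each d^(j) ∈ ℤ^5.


Via rank(M_{q-1}∘⋯∘M_p): M ≅ I[1,2], I[3,3]^2, I[3,4], I[3,5], I[5,5]^3.
μ_θ-semistable layers: μ^(1)=7; μ^(2)=1; μ^(3)=-8

((0, 0, 0, 0, 4); (1, 1, 2, 0, 0); (0, 0, 2, 2, 0))


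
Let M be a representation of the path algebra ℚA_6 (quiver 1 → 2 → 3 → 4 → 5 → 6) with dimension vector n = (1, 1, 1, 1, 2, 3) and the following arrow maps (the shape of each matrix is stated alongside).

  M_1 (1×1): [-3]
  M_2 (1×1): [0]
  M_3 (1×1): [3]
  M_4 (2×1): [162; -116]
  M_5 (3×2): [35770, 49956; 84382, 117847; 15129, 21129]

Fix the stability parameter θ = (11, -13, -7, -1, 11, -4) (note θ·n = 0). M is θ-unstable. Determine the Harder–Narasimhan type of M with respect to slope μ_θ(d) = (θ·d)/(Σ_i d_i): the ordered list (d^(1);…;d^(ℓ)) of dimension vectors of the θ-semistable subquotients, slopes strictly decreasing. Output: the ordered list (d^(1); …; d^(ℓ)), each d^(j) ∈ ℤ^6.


Via rank(M_{q-1}∘⋯∘M_p): M ≅ I[1,2], I[3,6], I[5,6], I[6,6].
μ_θ-semistable layers: μ^(1)=7/2; μ^(2)=-1; μ^(3)=-4; μ^(4)=-7

((0, 0, 0, 0, 2, 2); (1, 1, 0, 1, 0, 0); (0, 0, 0, 0, 0, 1); (0, 0, 1, 0, 0, 0))


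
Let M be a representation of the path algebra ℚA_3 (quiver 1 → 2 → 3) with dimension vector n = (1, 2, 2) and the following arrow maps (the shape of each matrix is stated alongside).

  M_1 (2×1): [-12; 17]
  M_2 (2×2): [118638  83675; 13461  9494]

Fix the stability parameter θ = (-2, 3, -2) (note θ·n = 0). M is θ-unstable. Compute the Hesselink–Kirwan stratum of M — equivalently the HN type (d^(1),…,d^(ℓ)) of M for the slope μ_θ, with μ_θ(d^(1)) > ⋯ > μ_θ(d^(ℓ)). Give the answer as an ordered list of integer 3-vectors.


Interval decomposition of M: I[1,3], I[2,3].
HN type (ℓ=2): μ^(1)=1/2; μ^(2)=-2

((0, 2, 2); (1, 0, 0))


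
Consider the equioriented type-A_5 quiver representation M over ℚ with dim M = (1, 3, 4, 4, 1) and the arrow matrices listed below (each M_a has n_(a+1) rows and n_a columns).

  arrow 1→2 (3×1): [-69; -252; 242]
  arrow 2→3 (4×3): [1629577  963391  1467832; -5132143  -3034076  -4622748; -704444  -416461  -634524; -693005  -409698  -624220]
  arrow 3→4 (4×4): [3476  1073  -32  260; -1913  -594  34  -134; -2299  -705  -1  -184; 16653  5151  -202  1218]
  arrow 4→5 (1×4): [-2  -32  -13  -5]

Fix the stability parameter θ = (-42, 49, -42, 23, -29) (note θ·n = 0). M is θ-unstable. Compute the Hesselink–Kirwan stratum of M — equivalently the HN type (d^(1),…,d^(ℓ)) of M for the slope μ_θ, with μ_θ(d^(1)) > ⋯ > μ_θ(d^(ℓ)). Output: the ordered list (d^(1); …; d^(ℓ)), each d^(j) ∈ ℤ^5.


Interval decomposition of M: I[1,4], I[2,2], I[2,5], I[3,4]^2.
HN type (ℓ=5): μ^(1)=49; μ^(2)=23; μ^(3)=7/2; μ^(4)=1/4; μ^(5)=-42

((0, 1, 0, 0, 0); (0, 0, 0, 3, 0); (0, 1, 1, 0, 0); (0, 1, 1, 1, 1); (1, 0, 2, 0, 0))


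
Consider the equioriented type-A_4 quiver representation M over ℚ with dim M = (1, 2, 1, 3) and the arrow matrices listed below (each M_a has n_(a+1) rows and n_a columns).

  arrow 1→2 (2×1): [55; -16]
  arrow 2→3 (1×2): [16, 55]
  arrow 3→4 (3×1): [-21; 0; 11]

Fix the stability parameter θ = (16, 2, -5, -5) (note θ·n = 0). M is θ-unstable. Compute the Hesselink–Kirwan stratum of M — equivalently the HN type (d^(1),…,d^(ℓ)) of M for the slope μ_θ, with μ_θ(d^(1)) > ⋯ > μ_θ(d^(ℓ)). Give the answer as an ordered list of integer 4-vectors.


Barcode: M ≅ I[1,2], I[2,4], I[4,4]^2. HN layers by μ_θ (3 steps, strictly decreasing):
  μ^(1)=9; μ^(2)=-8/3; μ^(3)=-5

((1, 1, 0, 0); (0, 1, 1, 1); (0, 0, 0, 2))


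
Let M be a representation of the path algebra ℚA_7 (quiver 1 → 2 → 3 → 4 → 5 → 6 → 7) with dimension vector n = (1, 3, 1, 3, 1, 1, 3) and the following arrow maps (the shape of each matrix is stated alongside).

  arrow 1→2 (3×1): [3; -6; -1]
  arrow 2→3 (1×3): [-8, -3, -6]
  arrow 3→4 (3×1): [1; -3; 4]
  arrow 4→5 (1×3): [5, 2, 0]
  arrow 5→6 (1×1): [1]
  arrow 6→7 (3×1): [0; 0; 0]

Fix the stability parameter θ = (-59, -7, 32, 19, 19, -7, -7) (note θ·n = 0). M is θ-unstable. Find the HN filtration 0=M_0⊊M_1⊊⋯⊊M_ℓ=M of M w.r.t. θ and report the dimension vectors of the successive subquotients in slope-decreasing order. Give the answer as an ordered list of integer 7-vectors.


Barcode: M ≅ I[1,2], I[2,2], I[2,6], I[4,4]^2, I[7,7]^3. HN layers by μ_θ (4 steps, strictly decreasing):
  μ^(1)=19; μ^(2)=63/4; μ^(3)=-7; μ^(4)=-59

((0, 0, 0, 2, 0, 0, 0); (0, 0, 1, 1, 1, 1, 0); (0, 3, 0, 0, 0, 0, 3); (1, 0, 0, 0, 0, 0, 0))
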